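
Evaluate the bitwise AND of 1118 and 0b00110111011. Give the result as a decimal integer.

1118 = 10001011110
b = 00110111011
AND → 00000011010 = 26

26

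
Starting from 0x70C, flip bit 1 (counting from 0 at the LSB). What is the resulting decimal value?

1806

x = 011100001100
bit 1 is currently 0; toggle it via x ^ (1 << 1) = x ^ 2
→ 011100001110 = 1806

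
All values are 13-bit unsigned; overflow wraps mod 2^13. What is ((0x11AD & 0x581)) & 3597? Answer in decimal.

1

0x11AD = 1000110101101
0x581 = 0010110000001
→ & → 0000110000001 = 385
3597 = 0111000001101
→ & → 0000000000001 = 1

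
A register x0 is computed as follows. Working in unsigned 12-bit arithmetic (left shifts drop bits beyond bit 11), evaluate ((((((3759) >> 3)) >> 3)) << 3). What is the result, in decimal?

3759 = 111010101111
→ >> 3 → 000111010101 = 469
→ >> 3 → 000000111010 = 58
→ << 3 (mod 2^12) → 000111010000 = 464

464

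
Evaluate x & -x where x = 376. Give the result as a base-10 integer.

8

x = 101111000 = 376
-x (two's complement) = …010001000
AND   = 000001000 = 8
(x & -x isolates the lowest set bit of x.)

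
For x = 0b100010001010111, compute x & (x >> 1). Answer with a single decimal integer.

3

x = 100010001010111 = 17495
x>>1 = 010001000101011
AND  = 000000000000011 = 3
(x & (x >> 1) has a 1 wherever x has two consecutive 1 bits.)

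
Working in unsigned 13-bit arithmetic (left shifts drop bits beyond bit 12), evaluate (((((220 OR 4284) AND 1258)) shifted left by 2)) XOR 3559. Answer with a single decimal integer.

220 = 0000011011100
4284 = 1000010111100
→ OR → 1000011111100 = 4348
1258 = 0010011101010
→ AND → 0000011101000 = 232
→ shifted left by 2 (mod 2^13) → 0001110100000 = 928
3559 = 0110111100111
→ XOR → 0111001000111 = 3655

3655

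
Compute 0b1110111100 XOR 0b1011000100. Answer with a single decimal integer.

a = 1110111100
b = 1011000100
XOR → 0101111000 = 376

376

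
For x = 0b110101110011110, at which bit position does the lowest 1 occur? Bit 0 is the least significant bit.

1

0b110101110011110 = 110101110011110
Trailing zeros: 1, so the lowest set bit is bit 1 (value 2).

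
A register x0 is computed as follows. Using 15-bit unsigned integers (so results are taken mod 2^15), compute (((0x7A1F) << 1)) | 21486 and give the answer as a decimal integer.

0x7A1F = 111101000011111
→ << 1 (mod 2^15) → 111010000111110 = 29758
21486 = 101001111101110
→ | → 111011111111110 = 30718

30718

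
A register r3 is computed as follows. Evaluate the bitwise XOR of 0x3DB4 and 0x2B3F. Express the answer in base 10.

5771

0x3DB4 = 11110110110100
0x2B3F = 10101100111111
XOR → 01011010001011 = 5771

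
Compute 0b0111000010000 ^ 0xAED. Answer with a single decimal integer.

a = 111000010000
0xAED = 101011101101
XOR → 010011111101 = 1277

1277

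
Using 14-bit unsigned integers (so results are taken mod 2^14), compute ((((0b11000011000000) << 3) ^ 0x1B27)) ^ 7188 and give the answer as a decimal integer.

0b11000011000000 = 11000011000000
→ << 3 (mod 2^14) → 00011000000000 = 1536
0x1B27 = 01101100100111
→ ^ → 01110100100111 = 7463
7188 = 01110000010100
→ ^ → 00000100110011 = 307

307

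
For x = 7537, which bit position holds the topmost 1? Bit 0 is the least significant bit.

12

7537 = 1110101110001
The topmost 1 is at position 12 (since 2^12 = 4096 ≤ 7537 < 8192).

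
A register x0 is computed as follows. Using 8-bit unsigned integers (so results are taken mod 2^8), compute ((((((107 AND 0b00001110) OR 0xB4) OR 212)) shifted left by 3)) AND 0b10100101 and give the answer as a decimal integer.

107 = 01101011
0b00001110 = 00001110
→ AND → 00001010 = 10
0xB4 = 10110100
→ OR → 10111110 = 190
212 = 11010100
→ OR → 11111110 = 254
→ shifted left by 3 (mod 2^8) → 11110000 = 240
0b10100101 = 10100101
→ AND → 10100000 = 160

160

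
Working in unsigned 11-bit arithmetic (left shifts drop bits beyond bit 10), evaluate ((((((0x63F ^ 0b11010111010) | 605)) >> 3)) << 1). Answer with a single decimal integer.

182

0x63F = 11000111111
0b11010111010 = 11010111010
→ ^ → 00010000101 = 133
605 = 01001011101
→ | → 01011011101 = 733
→ >> 3 → 00001011011 = 91
→ << 1 (mod 2^11) → 00010110110 = 182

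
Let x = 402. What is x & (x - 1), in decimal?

400

x = 110010010 = 402
x - 1 = 110010001
AND   = 110010000 = 400
(x & (x - 1) clears the lowest set bit of x.)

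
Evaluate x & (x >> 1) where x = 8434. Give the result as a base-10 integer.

x = 10000011110010 = 8434
x>>1 = 01000001111001
AND  = 00000001110000 = 112
(x & (x >> 1) has a 1 wherever x has two consecutive 1 bits.)

112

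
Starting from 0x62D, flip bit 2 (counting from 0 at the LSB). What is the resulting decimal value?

1577

x = 0011000101101
bit 2 is currently 1; toggle it via x ^ (1 << 2) = x ^ 4
→ 0011000101001 = 1577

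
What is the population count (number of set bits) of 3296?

5

3296 = 110011100000
Count the 1s: 1 + 1 + 1 + 1 + 1 = 5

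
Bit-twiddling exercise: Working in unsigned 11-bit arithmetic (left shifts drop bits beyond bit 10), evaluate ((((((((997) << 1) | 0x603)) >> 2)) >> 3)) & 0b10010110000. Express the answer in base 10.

997 = 01111100101
→ << 1 (mod 2^11) → 11111001010 = 1994
0x603 = 11000000011
→ | → 11111001011 = 1995
→ >> 2 → 00111110010 = 498
→ >> 3 → 00000111110 = 62
0b10010110000 = 10010110000
→ & → 00000110000 = 48

48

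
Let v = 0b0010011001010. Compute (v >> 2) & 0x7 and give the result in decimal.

v = 0010011001010
Shift right by 2: 00100110010
Mask low 3 bits: 010 = 2

2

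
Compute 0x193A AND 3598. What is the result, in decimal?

2058

0x193A = 1100100111010
3598 = 0111000001110
AND → 0100000001010 = 2058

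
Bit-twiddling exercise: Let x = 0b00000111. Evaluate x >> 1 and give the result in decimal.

3

x = 111
shift right by 1 → 011 = 3
(equivalently, floor(7 / 2))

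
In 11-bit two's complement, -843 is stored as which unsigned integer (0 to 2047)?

843 in 11 bits: 01101001011
Invert: 10010110100
Add 1:  10010110101 = 1205
(Check: 2^11 - 843 = 2048 - 843 = 1205.)

1205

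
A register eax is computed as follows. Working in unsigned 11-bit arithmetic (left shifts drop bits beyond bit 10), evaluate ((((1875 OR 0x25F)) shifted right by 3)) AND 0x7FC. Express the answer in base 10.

232

1875 = 11101010011
0x25F = 01001011111
→ OR → 11101011111 = 1887
→ shifted right by 3 → 00011101011 = 235
0x7FC = 11111111100
→ AND → 00011101000 = 232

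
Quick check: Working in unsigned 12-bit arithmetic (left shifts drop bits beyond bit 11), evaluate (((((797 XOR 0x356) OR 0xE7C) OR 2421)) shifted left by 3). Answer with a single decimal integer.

3064

797 = 001100011101
0x356 = 001101010110
→ XOR → 000001001011 = 75
0xE7C = 111001111100
→ OR → 111001111111 = 3711
2421 = 100101110101
→ OR → 111101111111 = 3967
→ shifted left by 3 (mod 2^12) → 101111111000 = 3064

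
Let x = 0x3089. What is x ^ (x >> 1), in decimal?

10445

x = 11000010001001 = 12425
x>>1 = 01100001000100
XOR  = 10100011001101 = 10445
(x ^ (x >> 1) gives the standard binary-reflected Gray code of x.)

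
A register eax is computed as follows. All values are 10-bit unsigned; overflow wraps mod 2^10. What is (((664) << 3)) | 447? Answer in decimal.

511

664 = 1010011000
→ << 3 (mod 2^10) → 0011000000 = 192
447 = 0110111111
→ | → 0111111111 = 511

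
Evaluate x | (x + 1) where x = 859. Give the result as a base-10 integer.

863

x = 1101011011 = 859
x + 1 = 1101011100
OR    = 1101011111 = 863
(x | (x + 1) sets the lowest cleared bit.)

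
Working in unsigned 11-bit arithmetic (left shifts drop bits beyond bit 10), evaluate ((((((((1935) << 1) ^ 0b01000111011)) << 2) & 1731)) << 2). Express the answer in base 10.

512

1935 = 11110001111
→ << 1 (mod 2^11) → 11100011110 = 1822
0b01000111011 = 01000111011
→ ^ → 10100100101 = 1317
→ << 2 (mod 2^11) → 10010010100 = 1172
1731 = 11011000011
→ & → 10010000000 = 1152
→ << 2 (mod 2^11) → 01000000000 = 512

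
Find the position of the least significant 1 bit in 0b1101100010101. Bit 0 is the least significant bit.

0b1101100010101 = 1101100010101
Trailing zeros: 0, so the lowest set bit is bit 0 (value 1).

0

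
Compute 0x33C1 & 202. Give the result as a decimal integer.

0x33C1 = 11001111000001
202 = 00000011001010
AND → 00000011000000 = 192

192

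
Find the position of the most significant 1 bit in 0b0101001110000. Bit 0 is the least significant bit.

0b0101001110000 = 101001110000
The topmost 1 is at position 11 (since 2^11 = 2048 ≤ 2672 < 4096).

11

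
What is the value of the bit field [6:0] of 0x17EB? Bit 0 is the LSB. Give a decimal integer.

107

v = 1011111101011
Shift right by 0: 1011111101011
Mask low 7 bits: 1101011 = 107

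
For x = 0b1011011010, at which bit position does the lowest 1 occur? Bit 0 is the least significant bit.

1

0b1011011010 = 1011011010
Trailing zeros: 1, so the lowest set bit is bit 1 (value 2).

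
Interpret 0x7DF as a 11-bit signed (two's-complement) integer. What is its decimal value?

-33

pattern = 11111011111 (MSB is 1 ⇒ negative)
Invert: 00000100000, add 1 → 00000100001 = 33, so the value is -33.
(Equivalently: 2015 - 2^11 = 2015 - 2048 = -33.)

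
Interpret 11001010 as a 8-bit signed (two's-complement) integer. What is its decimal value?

-54

pattern = 11001010 (MSB is 1 ⇒ negative)
Invert: 00110101, add 1 → 00110110 = 54, so the value is -54.
(Equivalently: 202 - 2^8 = 202 - 256 = -54.)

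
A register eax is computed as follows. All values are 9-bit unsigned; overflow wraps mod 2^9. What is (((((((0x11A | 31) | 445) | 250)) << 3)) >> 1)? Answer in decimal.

0x11A = 100011010
31 = 000011111
→ | → 100011111 = 287
445 = 110111101
→ | → 110111111 = 447
250 = 011111010
→ | → 111111111 = 511
→ << 3 (mod 2^9) → 111111000 = 504
→ >> 1 → 011111100 = 252

252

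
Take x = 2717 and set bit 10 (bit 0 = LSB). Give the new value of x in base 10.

x = 101010011101
bit 10 is currently 0; set it via x | (1 << 10) = x | 1024
→ 111010011101 = 3741

3741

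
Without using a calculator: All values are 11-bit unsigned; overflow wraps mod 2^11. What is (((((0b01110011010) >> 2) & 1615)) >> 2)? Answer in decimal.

17

0b01110011010 = 01110011010
→ >> 2 → 00011100110 = 230
1615 = 11001001111
→ & → 00001000110 = 70
→ >> 2 → 00000010001 = 17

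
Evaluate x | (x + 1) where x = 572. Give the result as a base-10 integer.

x = 1000111100 = 572
x + 1 = 1000111101
OR    = 1000111101 = 573
(x | (x + 1) sets the lowest cleared bit.)

573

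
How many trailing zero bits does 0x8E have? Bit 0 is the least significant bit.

1

0x8E = 10001110
Trailing zeros: 1, so the lowest set bit is bit 1 (value 2).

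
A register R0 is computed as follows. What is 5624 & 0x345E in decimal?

5624 = 01010111111000
0x345E = 11010001011110
AND → 01010001011000 = 5208

5208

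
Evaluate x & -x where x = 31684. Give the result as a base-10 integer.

x = 111101111000100 = 31684
-x (two's complement) = …000010000111100
AND   = 000000000000100 = 4
(x & -x isolates the lowest set bit of x.)

4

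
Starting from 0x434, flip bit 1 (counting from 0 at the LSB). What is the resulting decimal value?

x = 010000110100
bit 1 is currently 0; toggle it via x ^ (1 << 1) = x ^ 2
→ 010000110110 = 1078

1078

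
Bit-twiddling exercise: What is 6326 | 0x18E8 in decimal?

6326 = 1100010110110
0x18E8 = 1100011101000
 OR → 1100011111110 = 6398

6398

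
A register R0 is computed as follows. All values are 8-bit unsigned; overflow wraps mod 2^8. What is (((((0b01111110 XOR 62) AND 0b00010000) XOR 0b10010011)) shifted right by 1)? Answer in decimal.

0b01111110 = 01111110
62 = 00111110
→ XOR → 01000000 = 64
0b00010000 = 00010000
→ AND → 00000000 = 0
0b10010011 = 10010011
→ XOR → 10010011 = 147
→ shifted right by 1 → 01001001 = 73

73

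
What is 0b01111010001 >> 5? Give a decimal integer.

x = 1111010001
shift right by 5 → 0000011110 = 30
(equivalently, floor(977 / 32))

30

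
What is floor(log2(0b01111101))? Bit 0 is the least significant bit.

6

0b01111101 = 1111101
The topmost 1 is at position 6 (since 2^6 = 64 ≤ 125 < 128).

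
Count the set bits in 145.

3

145 = 10010001
Count the 1s: 1 + 1 + 1 = 3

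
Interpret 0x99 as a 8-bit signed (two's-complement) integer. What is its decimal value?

pattern = 10011001 (MSB is 1 ⇒ negative)
Invert: 01100110, add 1 → 01100111 = 103, so the value is -103.
(Equivalently: 153 - 2^8 = 153 - 256 = -103.)

-103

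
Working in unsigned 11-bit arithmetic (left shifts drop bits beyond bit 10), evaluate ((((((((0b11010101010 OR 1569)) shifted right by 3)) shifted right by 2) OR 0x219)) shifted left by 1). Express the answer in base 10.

0b11010101010 = 11010101010
1569 = 11000100001
→ OR → 11010101011 = 1707
→ shifted right by 3 → 00011010101 = 213
→ shifted right by 2 → 00000110101 = 53
0x219 = 01000011001
→ OR → 01000111101 = 573
→ shifted left by 1 (mod 2^11) → 10001111010 = 1146

1146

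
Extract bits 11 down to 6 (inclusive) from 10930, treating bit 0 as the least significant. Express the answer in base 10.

42

v = 10101010110010
Shift right by 6: 10101010
Mask low 6 bits: 101010 = 42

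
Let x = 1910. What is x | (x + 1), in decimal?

1911

x = 11101110110 = 1910
x + 1 = 11101110111
OR    = 11101110111 = 1911
(x | (x + 1) sets the lowest cleared bit.)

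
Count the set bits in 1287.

1287 = 10100000111
Count the 1s: 1 + 1 + 1 + 1 + 1 = 5

5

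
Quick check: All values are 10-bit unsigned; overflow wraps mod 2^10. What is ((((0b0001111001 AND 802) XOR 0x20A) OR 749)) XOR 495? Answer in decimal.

0b0001111001 = 0001111001
802 = 1100100010
→ AND → 0000100000 = 32
0x20A = 1000001010
→ XOR → 1000101010 = 554
749 = 1011101101
→ OR → 1011101111 = 751
495 = 0111101111
→ XOR → 1100000000 = 768

768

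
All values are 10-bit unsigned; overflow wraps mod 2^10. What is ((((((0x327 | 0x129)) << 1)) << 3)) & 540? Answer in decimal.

0x327 = 1100100111
0x129 = 0100101001
→ | → 1100101111 = 815
→ << 1 (mod 2^10) → 1001011110 = 606
→ << 3 (mod 2^10) → 1011110000 = 752
540 = 1000011100
→ & → 1000010000 = 528

528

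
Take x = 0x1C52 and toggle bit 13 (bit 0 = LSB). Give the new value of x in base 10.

15442

x = 001110001010010
bit 13 is currently 0; toggle it via x ^ (1 << 13) = x ^ 8192
→ 011110001010010 = 15442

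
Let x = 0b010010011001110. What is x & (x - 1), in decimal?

9420

x = 10010011001110 = 9422
x - 1 = 10010011001101
AND   = 10010011001100 = 9420
(x & (x - 1) clears the lowest set bit of x.)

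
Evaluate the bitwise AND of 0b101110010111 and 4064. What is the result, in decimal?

2944

a = 101110010111
4064 = 111111100000
AND → 101110000000 = 2944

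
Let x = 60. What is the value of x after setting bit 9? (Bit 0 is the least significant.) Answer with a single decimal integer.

572

x = 00000000111100
bit 9 is currently 0; set it via x | (1 << 9) = x | 512
→ 00001000111100 = 572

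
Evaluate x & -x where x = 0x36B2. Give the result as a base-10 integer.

x = 11011010110010 = 14002
-x (two's complement) = …00100101001110
AND   = 00000000000010 = 2
(x & -x isolates the lowest set bit of x.)

2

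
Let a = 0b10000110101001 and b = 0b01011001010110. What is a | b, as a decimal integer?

a = 10000110101001
b = 01011001010110
 OR → 11011111111111 = 14335

14335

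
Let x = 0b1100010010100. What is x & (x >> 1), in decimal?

2048

x = 1100010010100 = 6292
x>>1 = 0110001001010
AND  = 0100000000000 = 2048
(x & (x >> 1) has a 1 wherever x has two consecutive 1 bits.)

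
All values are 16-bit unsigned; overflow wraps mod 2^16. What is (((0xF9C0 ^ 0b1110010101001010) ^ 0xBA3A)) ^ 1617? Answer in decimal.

41185

0xF9C0 = 1111100111000000
0b1110010101001010 = 1110010101001010
→ ^ → 0001110010001010 = 7306
0xBA3A = 1011101000111010
→ ^ → 1010011010110000 = 42672
1617 = 0000011001010001
→ ^ → 1010000011100001 = 41185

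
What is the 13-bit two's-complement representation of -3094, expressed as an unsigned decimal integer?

3094 in 13 bits: 0110000010110
Invert: 1001111101001
Add 1:  1001111101010 = 5098
(Check: 2^13 - 3094 = 8192 - 3094 = 5098.)

5098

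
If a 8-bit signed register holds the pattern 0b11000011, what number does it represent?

pattern = 11000011 (MSB is 1 ⇒ negative)
Invert: 00111100, add 1 → 00111101 = 61, so the value is -61.
(Equivalently: 195 - 2^8 = 195 - 256 = -61.)

-61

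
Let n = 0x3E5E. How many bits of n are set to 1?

0x3E5E = 11111001011110
Count the 1s: 1 + 1 + 1 + 1 + 1 + 1 + 1 + 1 + 1 + 1 = 10

10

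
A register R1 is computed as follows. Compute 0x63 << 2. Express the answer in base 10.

396

0x63 = 001100011
shift left by 2 → 110001100 = 396
(equivalently, 99 × 2^2 = 99 × 4)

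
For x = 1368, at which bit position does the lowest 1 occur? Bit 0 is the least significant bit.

3

1368 = 10101011000
Trailing zeros: 3, so the lowest set bit is bit 3 (value 8).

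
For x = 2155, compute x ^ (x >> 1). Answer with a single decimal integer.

x = 100001101011 = 2155
x>>1 = 010000110101
XOR  = 110001011110 = 3166
(x ^ (x >> 1) gives the standard binary-reflected Gray code of x.)

3166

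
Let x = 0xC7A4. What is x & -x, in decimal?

4

x = 1100011110100100 = 51108
-x (two's complement) = …0011100001011100
AND   = 0000000000000100 = 4
(x & -x isolates the lowest set bit of x.)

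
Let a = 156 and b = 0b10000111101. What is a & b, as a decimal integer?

28

156 = 00010011100
b = 10000111101
AND → 00000011100 = 28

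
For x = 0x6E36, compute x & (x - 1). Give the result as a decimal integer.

x = 110111000110110 = 28214
x - 1 = 110111000110101
AND   = 110111000110100 = 28212
(x & (x - 1) clears the lowest set bit of x.)

28212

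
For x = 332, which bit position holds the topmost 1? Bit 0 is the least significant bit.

332 = 101001100
The topmost 1 is at position 8 (since 2^8 = 256 ≤ 332 < 512).

8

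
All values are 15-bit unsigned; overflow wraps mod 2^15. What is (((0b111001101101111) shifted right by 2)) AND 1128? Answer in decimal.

1096

0b111001101101111 = 111001101101111
→ shifted right by 2 → 001110011011011 = 7387
1128 = 000010001101000
→ AND → 000010001001000 = 1096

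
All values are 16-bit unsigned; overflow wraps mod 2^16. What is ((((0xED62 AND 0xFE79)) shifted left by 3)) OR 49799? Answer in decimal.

0xED62 = 1110110101100010
0xFE79 = 1111111001111001
→ AND → 1110110001100000 = 60512
→ shifted left by 3 (mod 2^16) → 0110001100000000 = 25344
49799 = 1100001010000111
→ OR → 1110001110000111 = 58247

58247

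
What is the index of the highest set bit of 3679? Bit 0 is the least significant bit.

11

3679 = 111001011111
The topmost 1 is at position 11 (since 2^11 = 2048 ≤ 3679 < 4096).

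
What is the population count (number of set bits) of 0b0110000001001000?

4

n = 110000001001000
Count the 1s: 1 + 1 + 1 + 1 = 4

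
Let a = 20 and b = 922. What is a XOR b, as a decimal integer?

910

20 = 0000010100
922 = 1110011010
XOR → 1110001110 = 910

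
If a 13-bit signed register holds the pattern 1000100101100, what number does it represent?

pattern = 1000100101100 (MSB is 1 ⇒ negative)
Invert: 0111011010011, add 1 → 0111011010100 = 3796, so the value is -3796.
(Equivalently: 4396 - 2^13 = 4396 - 8192 = -3796.)

-3796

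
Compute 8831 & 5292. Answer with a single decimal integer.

44

8831 = 10001001111111
5292 = 01010010101100
AND → 00000000101100 = 44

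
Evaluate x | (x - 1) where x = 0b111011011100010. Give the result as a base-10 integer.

x = 111011011100010 = 30434
x - 1 = 111011011100001
OR    = 111011011100011 = 30435
(x | (x - 1) sets all bits below the lowest set bit.)

30435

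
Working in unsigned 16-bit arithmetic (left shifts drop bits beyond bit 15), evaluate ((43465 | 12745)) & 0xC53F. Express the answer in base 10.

43465 = 1010100111001001
12745 = 0011000111001001
→ | → 1011100111001001 = 47561
0xC53F = 1100010100111111
→ & → 1000000100001001 = 33033

33033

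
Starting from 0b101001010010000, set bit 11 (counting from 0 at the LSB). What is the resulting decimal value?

23184

x = 101001010010000
bit 11 is currently 0; set it via x | (1 << 11) = x | 2048
→ 101101010010000 = 23184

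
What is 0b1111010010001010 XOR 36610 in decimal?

a = 1111010010001010
36610 = 1000111100000010
XOR → 0111101110001000 = 31624

31624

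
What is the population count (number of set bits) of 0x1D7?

0x1D7 = 111010111
Count the 1s: 1 + 1 + 1 + 1 + 1 + 1 + 1 = 7

7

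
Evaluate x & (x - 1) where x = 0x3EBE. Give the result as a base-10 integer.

16060

x = 11111010111110 = 16062
x - 1 = 11111010111101
AND   = 11111010111100 = 16060
(x & (x - 1) clears the lowest set bit of x.)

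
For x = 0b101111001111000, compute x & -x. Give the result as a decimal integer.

x = 101111001111000 = 24184
-x (two's complement) = …010000110001000
AND   = 000000000001000 = 8
(x & -x isolates the lowest set bit of x.)

8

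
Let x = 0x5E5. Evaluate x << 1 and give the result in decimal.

3018

0x5E5 = 010111100101
shift left by 1 → 101111001010 = 3018
(equivalently, 1509 × 2^1 = 1509 × 2)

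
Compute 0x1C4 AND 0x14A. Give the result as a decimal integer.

0x1C4 = 111000100
0x14A = 101001010
AND → 101000000 = 320

320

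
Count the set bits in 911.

7

911 = 1110001111
Count the 1s: 1 + 1 + 1 + 1 + 1 + 1 + 1 = 7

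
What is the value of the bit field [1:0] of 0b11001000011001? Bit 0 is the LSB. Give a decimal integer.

1

v = 11001000011001
Shift right by 0: 11001000011001
Mask low 2 bits: 01 = 1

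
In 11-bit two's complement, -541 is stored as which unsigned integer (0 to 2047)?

541 in 11 bits: 01000011101
Invert: 10111100010
Add 1:  10111100011 = 1507
(Check: 2^11 - 541 = 2048 - 541 = 1507.)

1507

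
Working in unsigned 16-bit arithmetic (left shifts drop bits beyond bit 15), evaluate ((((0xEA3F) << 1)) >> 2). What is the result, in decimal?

13599

0xEA3F = 1110101000111111
→ << 1 (mod 2^16) → 1101010001111110 = 54398
→ >> 2 → 0011010100011111 = 13599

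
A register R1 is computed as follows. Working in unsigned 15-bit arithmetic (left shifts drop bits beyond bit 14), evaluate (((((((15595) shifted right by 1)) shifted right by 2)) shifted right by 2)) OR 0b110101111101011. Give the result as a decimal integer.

15595 = 011110011101011
→ shifted right by 1 → 001111001110101 = 7797
→ shifted right by 2 → 000011110011101 = 1949
→ shifted right by 2 → 000000111100111 = 487
0b110101111101011 = 110101111101011
→ OR → 110101111101111 = 27631

27631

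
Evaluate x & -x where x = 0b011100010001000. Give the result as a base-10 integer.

x = 11100010001000 = 14472
-x (two's complement) = …00011101111000
AND   = 00000000001000 = 8
(x & -x isolates the lowest set bit of x.)

8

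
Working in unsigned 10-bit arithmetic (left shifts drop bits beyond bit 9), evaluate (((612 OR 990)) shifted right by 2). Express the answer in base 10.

612 = 1001100100
990 = 1111011110
→ OR → 1111111110 = 1022
→ shifted right by 2 → 0011111111 = 255

255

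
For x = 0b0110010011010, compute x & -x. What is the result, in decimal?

x = 110010011010 = 3226
-x (two's complement) = …001101100110
AND   = 000000000010 = 2
(x & -x isolates the lowest set bit of x.)

2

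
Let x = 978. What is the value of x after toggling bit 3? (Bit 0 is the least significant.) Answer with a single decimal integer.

x = 1111010010
bit 3 is currently 0; toggle it via x ^ (1 << 3) = x ^ 8
→ 1111011010 = 986

986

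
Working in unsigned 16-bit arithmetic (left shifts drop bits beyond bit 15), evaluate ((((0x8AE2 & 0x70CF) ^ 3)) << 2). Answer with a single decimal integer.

0x8AE2 = 1000101011100010
0x70CF = 0111000011001111
→ & → 0000000011000010 = 194
3 = 0000000000000011
→ ^ → 0000000011000001 = 193
→ << 2 (mod 2^16) → 0000001100000100 = 772

772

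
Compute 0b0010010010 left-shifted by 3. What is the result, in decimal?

1168

x = 00010010010
shift left by 3 → 10010010000 = 1168
(equivalently, 146 × 2^3 = 146 × 8)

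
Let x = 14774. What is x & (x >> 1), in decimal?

6290

x = 11100110110110 = 14774
x>>1 = 01110011011011
AND  = 01100010010010 = 6290
(x & (x >> 1) has a 1 wherever x has two consecutive 1 bits.)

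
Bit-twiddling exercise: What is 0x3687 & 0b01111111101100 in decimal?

5764

0x3687 = 11011010000111
b = 01111111101100
AND → 01011010000100 = 5764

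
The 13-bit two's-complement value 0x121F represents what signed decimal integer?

pattern = 1001000011111 (MSB is 1 ⇒ negative)
Invert: 0110111100000, add 1 → 0110111100001 = 3553, so the value is -3553.
(Equivalently: 4639 - 2^13 = 4639 - 8192 = -3553.)

-3553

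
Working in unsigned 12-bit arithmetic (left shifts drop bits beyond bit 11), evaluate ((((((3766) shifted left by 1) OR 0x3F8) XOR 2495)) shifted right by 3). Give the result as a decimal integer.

3766 = 111010110110
→ shifted left by 1 (mod 2^12) → 110101101100 = 3436
0x3F8 = 001111111000
→ OR → 111111111100 = 4092
2495 = 100110111111
→ XOR → 011001000011 = 1603
→ shifted right by 3 → 000011001000 = 200

200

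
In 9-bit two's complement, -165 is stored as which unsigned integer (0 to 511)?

165 in 9 bits: 010100101
Invert: 101011010
Add 1:  101011011 = 347
(Check: 2^9 - 165 = 512 - 165 = 347.)

347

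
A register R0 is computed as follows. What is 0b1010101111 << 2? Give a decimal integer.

x = 001010101111
shift left by 2 → 101010111100 = 2748
(equivalently, 687 × 2^2 = 687 × 4)

2748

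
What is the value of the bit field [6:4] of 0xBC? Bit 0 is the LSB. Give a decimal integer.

v = 00010111100
Shift right by 4: 0001011
Mask low 3 bits: 011 = 3

3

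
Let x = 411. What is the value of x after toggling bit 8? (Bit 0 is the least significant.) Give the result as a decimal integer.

155

x = 110011011
bit 8 is currently 1; toggle it via x ^ (1 << 8) = x ^ 256
→ 010011011 = 155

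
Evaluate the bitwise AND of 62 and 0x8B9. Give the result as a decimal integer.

62 = 000000111110
0x8B9 = 100010111001
AND → 000000111000 = 56

56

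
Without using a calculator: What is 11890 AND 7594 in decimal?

11890 = 10111001110010
7594 = 01110110101010
AND → 00110000100010 = 3106

3106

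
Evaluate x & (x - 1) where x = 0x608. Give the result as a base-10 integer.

1536

x = 11000001000 = 1544
x - 1 = 11000000111
AND   = 11000000000 = 1536
(x & (x - 1) clears the lowest set bit of x.)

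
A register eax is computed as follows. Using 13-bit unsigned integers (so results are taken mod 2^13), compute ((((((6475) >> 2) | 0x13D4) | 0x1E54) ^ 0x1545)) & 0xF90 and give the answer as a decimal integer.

6475 = 1100101001011
→ >> 2 → 0011001010010 = 1618
0x13D4 = 1001111010100
→ | → 1011111010110 = 6102
0x1E54 = 1111001010100
→ | → 1111111010110 = 8150
0x1545 = 1010101000101
→ ^ → 0101010010011 = 2707
0xF90 = 0111110010000
→ & → 0101010010000 = 2704

2704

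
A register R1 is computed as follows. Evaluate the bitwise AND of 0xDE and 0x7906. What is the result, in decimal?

0xDE = 000000011011110
0x7906 = 111100100000110
AND → 000000000000110 = 6

6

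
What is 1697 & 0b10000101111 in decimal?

1057

1697 = 11010100001
b = 10000101111
AND → 10000100001 = 1057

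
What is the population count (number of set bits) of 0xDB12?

8

0xDB12 = 1101101100010010
Count the 1s: 1 + 1 + 1 + 1 + 1 + 1 + 1 + 1 = 8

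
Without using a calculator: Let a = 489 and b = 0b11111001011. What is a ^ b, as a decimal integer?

489 = 00111101001
b = 11111001011
XOR → 11000100010 = 1570

1570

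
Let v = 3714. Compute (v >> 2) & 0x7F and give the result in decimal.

v = 0111010000010
Shift right by 2: 01110100000
Mask low 7 bits: 0100000 = 32

32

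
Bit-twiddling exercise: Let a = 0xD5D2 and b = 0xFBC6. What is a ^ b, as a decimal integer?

11796

0xD5D2 = 1101010111010010
0xFBC6 = 1111101111000110
XOR → 0010111000010100 = 11796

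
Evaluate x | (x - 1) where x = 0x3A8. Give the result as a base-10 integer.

x = 1110101000 = 936
x - 1 = 1110100111
OR    = 1110101111 = 943
(x | (x - 1) sets all bits below the lowest set bit.)

943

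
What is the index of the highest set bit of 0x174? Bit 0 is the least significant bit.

0x174 = 101110100
The topmost 1 is at position 8 (since 2^8 = 256 ≤ 372 < 512).

8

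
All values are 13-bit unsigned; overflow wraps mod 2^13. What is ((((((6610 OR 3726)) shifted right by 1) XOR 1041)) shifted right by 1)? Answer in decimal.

6610 = 1100111010010
3726 = 0111010001110
→ OR → 1111111011110 = 8158
→ shifted right by 1 → 0111111101111 = 4079
1041 = 0010000010001
→ XOR → 0101111111110 = 3070
→ shifted right by 1 → 0010111111111 = 1535

1535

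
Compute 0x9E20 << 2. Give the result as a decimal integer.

161920

0x9E20 = 001001111000100000
shift left by 2 → 100111100010000000 = 161920
(equivalently, 40480 × 2^2 = 40480 × 4)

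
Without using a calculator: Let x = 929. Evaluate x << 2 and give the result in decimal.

3716

929 = 001110100001
shift left by 2 → 111010000100 = 3716
(equivalently, 929 × 2^2 = 929 × 4)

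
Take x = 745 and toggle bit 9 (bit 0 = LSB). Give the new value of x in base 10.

233

x = 1011101001
bit 9 is currently 1; toggle it via x ^ (1 << 9) = x ^ 512
→ 0011101001 = 233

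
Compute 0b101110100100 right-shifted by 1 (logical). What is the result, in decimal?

x = 101110100100
shift right by 1 → 010111010010 = 1490
(equivalently, floor(2980 / 2))

1490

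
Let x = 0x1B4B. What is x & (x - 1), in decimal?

6986

x = 1101101001011 = 6987
x - 1 = 1101101001010
AND   = 1101101001010 = 6986
(x & (x - 1) clears the lowest set bit of x.)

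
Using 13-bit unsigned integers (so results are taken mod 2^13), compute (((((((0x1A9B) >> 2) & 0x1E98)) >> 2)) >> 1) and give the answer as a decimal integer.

0x1A9B = 1101010011011
→ >> 2 → 0011010100110 = 1702
0x1E98 = 1111010011000
→ & → 0011010000000 = 1664
→ >> 2 → 0000110100000 = 416
→ >> 1 → 0000011010000 = 208

208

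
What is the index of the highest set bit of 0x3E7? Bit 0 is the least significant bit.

0x3E7 = 1111100111
The topmost 1 is at position 9 (since 2^9 = 512 ≤ 999 < 1024).

9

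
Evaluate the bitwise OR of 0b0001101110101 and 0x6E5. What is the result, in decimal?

2037

a = 01101110101
0x6E5 = 11011100101
 OR → 11111110101 = 2037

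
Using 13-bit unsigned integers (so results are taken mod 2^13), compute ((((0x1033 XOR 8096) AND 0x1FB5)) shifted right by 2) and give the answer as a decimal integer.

996

0x1033 = 1000000110011
8096 = 1111110100000
→ XOR → 0111110010011 = 3987
0x1FB5 = 1111110110101
→ AND → 0111110010001 = 3985
→ shifted right by 2 → 0001111100100 = 996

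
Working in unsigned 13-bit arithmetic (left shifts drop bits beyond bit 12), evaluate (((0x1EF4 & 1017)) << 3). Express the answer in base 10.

0x1EF4 = 1111011110100
1017 = 0001111111001
→ & → 0001011110000 = 752
→ << 3 (mod 2^13) → 1011110000000 = 6016

6016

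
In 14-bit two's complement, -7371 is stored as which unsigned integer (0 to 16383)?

9013

7371 in 14 bits: 01110011001011
Invert: 10001100110100
Add 1:  10001100110101 = 9013
(Check: 2^14 - 7371 = 16384 - 7371 = 9013.)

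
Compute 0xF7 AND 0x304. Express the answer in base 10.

4

0xF7 = 0011110111
0x304 = 1100000100
AND → 0000000100 = 4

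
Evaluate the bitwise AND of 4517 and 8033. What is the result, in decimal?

4385

4517 = 1000110100101
8033 = 1111101100001
AND → 1000100100001 = 4385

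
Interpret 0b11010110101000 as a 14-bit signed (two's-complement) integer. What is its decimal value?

-2648

pattern = 11010110101000 (MSB is 1 ⇒ negative)
Invert: 00101001010111, add 1 → 00101001011000 = 2648, so the value is -2648.
(Equivalently: 13736 - 2^14 = 13736 - 16384 = -2648.)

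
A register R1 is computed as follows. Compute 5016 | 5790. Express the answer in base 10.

6046

5016 = 1001110011000
5790 = 1011010011110
 OR → 1011110011110 = 6046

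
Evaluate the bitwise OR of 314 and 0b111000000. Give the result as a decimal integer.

506

314 = 100111010
b = 111000000
 OR → 111111010 = 506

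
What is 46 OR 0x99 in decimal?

46 = 00101110
0x99 = 10011001
 OR → 10111111 = 191

191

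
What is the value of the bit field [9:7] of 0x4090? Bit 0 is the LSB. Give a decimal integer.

v = 100000010010000
Shift right by 7: 10000001
Mask low 3 bits: 001 = 1

1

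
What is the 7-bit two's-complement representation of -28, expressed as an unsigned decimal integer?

28 in 7 bits: 0011100
Invert: 1100011
Add 1:  1100100 = 100
(Check: 2^7 - 28 = 128 - 28 = 100.)

100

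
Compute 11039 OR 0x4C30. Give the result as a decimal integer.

28479

11039 = 010101100011111
0x4C30 = 100110000110000
 OR → 110111100111111 = 28479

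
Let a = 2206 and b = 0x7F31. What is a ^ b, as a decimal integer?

30639

2206 = 000100010011110
0x7F31 = 111111100110001
XOR → 111011110101111 = 30639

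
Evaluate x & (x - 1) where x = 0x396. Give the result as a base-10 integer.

x = 1110010110 = 918
x - 1 = 1110010101
AND   = 1110010100 = 916
(x & (x - 1) clears the lowest set bit of x.)

916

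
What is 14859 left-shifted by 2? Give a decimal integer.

59436

14859 = 0011101000001011
shift left by 2 → 1110100000101100 = 59436
(equivalently, 14859 × 2^2 = 14859 × 4)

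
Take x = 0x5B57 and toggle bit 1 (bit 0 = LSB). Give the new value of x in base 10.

x = 101101101010111
bit 1 is currently 1; toggle it via x ^ (1 << 1) = x ^ 2
→ 101101101010101 = 23381

23381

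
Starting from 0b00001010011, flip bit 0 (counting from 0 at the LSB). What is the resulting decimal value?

82

x = 00001010011
bit 0 is currently 1; toggle it via x ^ (1 << 0) = x ^ 1
→ 00001010010 = 82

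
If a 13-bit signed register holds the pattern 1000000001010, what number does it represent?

-4086

pattern = 1000000001010 (MSB is 1 ⇒ negative)
Invert: 0111111110101, add 1 → 0111111110110 = 4086, so the value is -4086.
(Equivalently: 4106 - 2^13 = 4106 - 8192 = -4086.)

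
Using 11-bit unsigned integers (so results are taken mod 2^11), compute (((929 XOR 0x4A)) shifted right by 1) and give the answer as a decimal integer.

501

929 = 01110100001
0x4A = 00001001010
→ XOR → 01111101011 = 1003
→ shifted right by 1 → 00111110101 = 501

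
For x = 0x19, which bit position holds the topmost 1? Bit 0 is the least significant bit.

0x19 = 11001
The topmost 1 is at position 4 (since 2^4 = 16 ≤ 25 < 32).

4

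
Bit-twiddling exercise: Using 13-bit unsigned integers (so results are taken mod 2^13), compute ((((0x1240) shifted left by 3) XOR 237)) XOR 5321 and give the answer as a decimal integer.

1572

0x1240 = 1001001000000
→ shifted left by 3 (mod 2^13) → 1001000000000 = 4608
237 = 0000011101101
→ XOR → 1001011101101 = 4845
5321 = 1010011001001
→ XOR → 0011000100100 = 1572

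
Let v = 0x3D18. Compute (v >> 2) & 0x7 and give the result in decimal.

v = 11110100011000
Shift right by 2: 111101000110
Mask low 3 bits: 110 = 6

6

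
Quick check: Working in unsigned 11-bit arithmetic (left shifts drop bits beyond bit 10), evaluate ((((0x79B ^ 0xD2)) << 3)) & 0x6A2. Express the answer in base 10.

512

0x79B = 11110011011
0xD2 = 00011010010
→ ^ → 11101001001 = 1865
→ << 3 (mod 2^11) → 01001001000 = 584
0x6A2 = 11010100010
→ & → 01000000000 = 512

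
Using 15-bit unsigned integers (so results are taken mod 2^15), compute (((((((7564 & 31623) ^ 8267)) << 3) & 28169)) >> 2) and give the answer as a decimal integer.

7564 = 001110110001100
31623 = 111101110000111
→ & → 001100110000100 = 6532
8267 = 010000001001011
→ ^ → 011100111001111 = 14799
→ << 3 (mod 2^15) → 100111001111000 = 20088
28169 = 110111000001001
→ & → 100111000001000 = 19976
→ >> 2 → 001001110000010 = 4994

4994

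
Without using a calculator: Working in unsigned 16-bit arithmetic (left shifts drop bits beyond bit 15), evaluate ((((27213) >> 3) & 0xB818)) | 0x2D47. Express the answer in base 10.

11599

27213 = 0110101001001101
→ >> 3 → 0000110101001001 = 3401
0xB818 = 1011100000011000
→ & → 0000100000001000 = 2056
0x2D47 = 0010110101000111
→ | → 0010110101001111 = 11599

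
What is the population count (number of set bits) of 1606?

1606 = 11001000110
Count the 1s: 1 + 1 + 1 + 1 + 1 = 5

5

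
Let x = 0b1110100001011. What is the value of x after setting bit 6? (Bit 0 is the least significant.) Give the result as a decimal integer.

7499

x = 1110100001011
bit 6 is currently 0; set it via x | (1 << 6) = x | 64
→ 1110101001011 = 7499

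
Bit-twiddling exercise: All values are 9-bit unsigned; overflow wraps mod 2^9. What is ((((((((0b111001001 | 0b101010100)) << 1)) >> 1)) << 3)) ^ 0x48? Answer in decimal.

160

0b111001001 = 111001001
0b101010100 = 101010100
→ | → 111011101 = 477
→ << 1 (mod 2^9) → 110111010 = 442
→ >> 1 → 011011101 = 221
→ << 3 (mod 2^9) → 011101000 = 232
0x48 = 001001000
→ ^ → 010100000 = 160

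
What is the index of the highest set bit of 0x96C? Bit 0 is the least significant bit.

0x96C = 100101101100
The topmost 1 is at position 11 (since 2^11 = 2048 ≤ 2412 < 4096).

11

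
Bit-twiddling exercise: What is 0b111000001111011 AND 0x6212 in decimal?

24594

a = 111000001111011
0x6212 = 110001000010010
AND → 110000000010010 = 24594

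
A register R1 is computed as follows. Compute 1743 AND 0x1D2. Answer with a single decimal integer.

1743 = 11011001111
0x1D2 = 00111010010
AND → 00011000010 = 194

194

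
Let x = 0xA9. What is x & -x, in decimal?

1

x = 10101001 = 169
-x (two's complement) = …01010111
AND   = 00000001 = 1
(x & -x isolates the lowest set bit of x.)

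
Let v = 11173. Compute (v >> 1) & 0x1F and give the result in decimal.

v = 10101110100101
Shift right by 1: 1010111010010
Mask low 5 bits: 10010 = 18

18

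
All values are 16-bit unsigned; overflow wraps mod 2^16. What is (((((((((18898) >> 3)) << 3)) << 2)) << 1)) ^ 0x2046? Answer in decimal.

18898 = 0100100111010010
→ >> 3 → 0000100100111010 = 2362
→ << 3 (mod 2^16) → 0100100111010000 = 18896
→ << 2 (mod 2^16) → 0010011101000000 = 10048
→ << 1 (mod 2^16) → 0100111010000000 = 20096
0x2046 = 0010000001000110
→ ^ → 0110111011000110 = 28358

28358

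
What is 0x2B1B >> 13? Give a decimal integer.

0x2B1B = 10101100011011
shift right by 13 → 00000000000001 = 1
(equivalently, floor(11035 / 8192))

1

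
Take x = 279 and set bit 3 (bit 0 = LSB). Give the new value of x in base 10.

x = 00100010111
bit 3 is currently 0; set it via x | (1 << 3) = x | 8
→ 00100011111 = 287

287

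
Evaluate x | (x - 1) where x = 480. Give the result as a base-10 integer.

511

x = 111100000 = 480
x - 1 = 111011111
OR    = 111111111 = 511
(x | (x - 1) sets all bits below the lowest set bit.)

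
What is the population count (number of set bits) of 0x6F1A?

9

0x6F1A = 110111100011010
Count the 1s: 1 + 1 + 1 + 1 + 1 + 1 + 1 + 1 + 1 = 9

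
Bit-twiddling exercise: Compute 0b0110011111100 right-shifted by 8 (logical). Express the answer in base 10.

x = 110011111100
shift right by 8 → 000000001100 = 12
(equivalently, floor(3324 / 256))

12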